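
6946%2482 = 1982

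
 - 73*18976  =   - 1385248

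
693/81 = 8  +  5/9 = 8.56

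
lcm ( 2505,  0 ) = 0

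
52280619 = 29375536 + 22905083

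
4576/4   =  1144 = 1144.00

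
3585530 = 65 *55162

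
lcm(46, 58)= 1334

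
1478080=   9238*160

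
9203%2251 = 199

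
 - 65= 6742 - 6807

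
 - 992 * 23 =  - 22816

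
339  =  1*339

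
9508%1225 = 933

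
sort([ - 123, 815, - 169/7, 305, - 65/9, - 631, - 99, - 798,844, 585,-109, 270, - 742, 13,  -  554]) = [ - 798 , - 742,-631, - 554,  -  123, - 109, - 99,  -  169/7,- 65/9, 13, 270,305, 585, 815,844 ] 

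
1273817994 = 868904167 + 404913827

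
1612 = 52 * 31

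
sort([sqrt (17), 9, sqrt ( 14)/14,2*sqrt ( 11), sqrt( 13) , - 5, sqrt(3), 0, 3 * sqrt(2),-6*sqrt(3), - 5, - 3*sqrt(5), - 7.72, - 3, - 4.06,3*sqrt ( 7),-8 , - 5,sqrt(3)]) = [-6*sqrt(3 ), - 8, - 7.72,  -  3*sqrt(5), - 5, - 5,-5, -4.06, - 3, 0, sqrt( 14)/14, sqrt( 3), sqrt( 3),sqrt(13 ) , sqrt (17),3*sqrt( 2 ), 2*sqrt( 11),  3*sqrt(7 ),9]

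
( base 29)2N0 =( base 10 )2349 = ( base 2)100100101101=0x92d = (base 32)29D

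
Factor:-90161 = -29^1*3109^1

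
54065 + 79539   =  133604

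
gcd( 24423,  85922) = 1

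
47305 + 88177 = 135482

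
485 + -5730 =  -5245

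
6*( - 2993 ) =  - 17958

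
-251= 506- 757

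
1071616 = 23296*46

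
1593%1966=1593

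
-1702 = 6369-8071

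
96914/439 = 220 + 334/439 = 220.76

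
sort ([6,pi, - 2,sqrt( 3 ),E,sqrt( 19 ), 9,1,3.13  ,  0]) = [-2,0,1,sqrt( 3 ),E,3.13  ,  pi,sqrt( 19),  6, 9]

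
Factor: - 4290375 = -3^1*5^3 *17^1*673^1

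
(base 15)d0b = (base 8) 5570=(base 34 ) 2ic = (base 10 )2936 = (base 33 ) 2MW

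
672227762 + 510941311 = 1183169073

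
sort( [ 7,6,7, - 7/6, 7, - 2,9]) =[ - 2, - 7/6,6, 7,7,7,9]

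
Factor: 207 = 3^2*23^1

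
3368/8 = 421 = 421.00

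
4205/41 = 4205/41  =  102.56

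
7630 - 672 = 6958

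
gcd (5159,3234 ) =77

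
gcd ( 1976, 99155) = 1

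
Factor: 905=5^1*181^1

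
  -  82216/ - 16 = 10277/2 = 5138.50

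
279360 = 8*34920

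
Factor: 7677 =3^2 * 853^1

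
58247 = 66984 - 8737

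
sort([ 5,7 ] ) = [5,7] 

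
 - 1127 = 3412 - 4539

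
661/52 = 12 +37/52 = 12.71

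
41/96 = 41/96 = 0.43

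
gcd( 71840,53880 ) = 17960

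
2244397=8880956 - 6636559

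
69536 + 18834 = 88370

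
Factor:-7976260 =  - 2^2 * 5^1 * 398813^1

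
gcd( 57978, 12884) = 6442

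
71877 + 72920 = 144797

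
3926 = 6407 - 2481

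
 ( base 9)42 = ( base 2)100110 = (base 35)13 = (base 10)38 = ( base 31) 17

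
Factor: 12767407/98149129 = 13^(- 1 )*137^ ( - 1)*55109^( - 1 ) *12767407^1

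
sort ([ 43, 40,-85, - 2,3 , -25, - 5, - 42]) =[  -  85,-42, - 25, - 5, - 2, 3,40, 43]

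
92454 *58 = 5362332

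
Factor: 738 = 2^1*3^2 * 41^1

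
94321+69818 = 164139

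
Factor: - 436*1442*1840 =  - 2^7*5^1*7^1*23^1*103^1*109^1= - 1156830080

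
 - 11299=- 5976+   -  5323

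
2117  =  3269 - 1152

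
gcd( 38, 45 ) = 1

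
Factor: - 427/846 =  -  2^(-1 )*3^(-2)*7^1*47^ ( - 1)*61^1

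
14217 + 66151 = 80368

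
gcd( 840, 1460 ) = 20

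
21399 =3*7133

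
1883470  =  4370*431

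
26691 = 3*8897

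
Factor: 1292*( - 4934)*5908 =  - 2^5 * 7^1*17^1* 19^1*211^1*2467^1 = -37661893024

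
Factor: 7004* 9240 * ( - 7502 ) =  - 2^6 * 3^1*5^1*7^1*11^3*17^1*31^1*103^1 = -  485506633920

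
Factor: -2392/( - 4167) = 2^3*3^(-2 )*13^1*23^1*463^(  -  1 )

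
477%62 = 43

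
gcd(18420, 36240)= 60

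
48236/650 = 24118/325 = 74.21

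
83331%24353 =10272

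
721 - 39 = 682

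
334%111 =1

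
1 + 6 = 7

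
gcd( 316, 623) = 1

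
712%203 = 103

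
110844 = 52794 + 58050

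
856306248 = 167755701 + 688550547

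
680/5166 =340/2583 = 0.13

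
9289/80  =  116 + 9/80= 116.11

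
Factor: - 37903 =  - 29^1 * 1307^1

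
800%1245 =800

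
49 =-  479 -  - 528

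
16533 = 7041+9492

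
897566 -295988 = 601578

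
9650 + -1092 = 8558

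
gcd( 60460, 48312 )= 4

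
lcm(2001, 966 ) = 28014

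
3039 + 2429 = 5468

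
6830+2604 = 9434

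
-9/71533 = -9/71533 =- 0.00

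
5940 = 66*90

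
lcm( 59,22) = 1298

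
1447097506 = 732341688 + 714755818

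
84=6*14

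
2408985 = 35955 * 67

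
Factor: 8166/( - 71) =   -  2^1*3^1*71^ ( - 1 )*1361^1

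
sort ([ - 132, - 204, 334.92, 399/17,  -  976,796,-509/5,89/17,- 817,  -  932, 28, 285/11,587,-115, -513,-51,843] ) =[ - 976,  -  932,  -  817, - 513,-204, -132,  -  115, - 509/5, - 51, 89/17,399/17, 285/11, 28, 334.92 , 587, 796,843]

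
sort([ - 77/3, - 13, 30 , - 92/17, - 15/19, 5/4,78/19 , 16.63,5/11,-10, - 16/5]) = [ - 77/3, - 13, - 10, - 92/17,  -  16/5, -15/19,5/11,5/4,78/19,16.63 , 30]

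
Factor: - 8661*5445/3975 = -3143943/265 = - 3^2*5^(-1)*11^2*53^( - 1)*2887^1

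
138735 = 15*9249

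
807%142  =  97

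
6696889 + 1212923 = 7909812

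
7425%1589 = 1069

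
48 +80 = 128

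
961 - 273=688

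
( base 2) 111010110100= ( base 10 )3764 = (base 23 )72F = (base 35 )32J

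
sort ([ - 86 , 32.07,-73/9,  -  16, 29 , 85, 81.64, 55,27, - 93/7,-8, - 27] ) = [-86, - 27, - 16, - 93/7,-73/9,-8, 27,  29, 32.07,55,81.64,85] 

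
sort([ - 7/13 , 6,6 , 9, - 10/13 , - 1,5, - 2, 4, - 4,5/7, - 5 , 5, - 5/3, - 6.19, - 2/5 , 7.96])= [  -  6.19 , - 5 , - 4, - 2, - 5/3,- 1, - 10/13,-7/13  , - 2/5, 5/7, 4, 5,5 , 6,  6,7.96 , 9]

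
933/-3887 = -1 + 2954/3887  =  -  0.24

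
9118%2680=1078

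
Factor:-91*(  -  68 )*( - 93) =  - 575484 = - 2^2  *  3^1*7^1 * 13^1*17^1*31^1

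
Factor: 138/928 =69/464 = 2^(- 4)*3^1 *23^1*29^( - 1)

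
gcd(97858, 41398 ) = 2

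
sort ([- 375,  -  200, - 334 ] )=[- 375,-334, - 200] 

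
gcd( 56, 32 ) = 8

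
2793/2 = 2793/2 = 1396.50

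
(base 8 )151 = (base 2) 1101001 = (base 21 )50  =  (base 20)55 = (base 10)105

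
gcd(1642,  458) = 2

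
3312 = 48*69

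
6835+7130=13965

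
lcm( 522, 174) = 522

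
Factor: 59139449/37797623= 311^1 * 190159^1*37797623^( - 1)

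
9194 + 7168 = 16362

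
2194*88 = 193072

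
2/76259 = 2/76259 = 0.00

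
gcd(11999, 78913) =1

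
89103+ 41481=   130584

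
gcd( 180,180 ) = 180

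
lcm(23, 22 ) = 506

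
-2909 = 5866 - 8775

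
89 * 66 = 5874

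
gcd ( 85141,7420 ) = 7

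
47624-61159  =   -13535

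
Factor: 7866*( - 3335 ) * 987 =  - 25892079570 = -2^1*3^3*5^1*7^1*19^1 * 23^2 * 29^1*47^1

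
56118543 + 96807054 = 152925597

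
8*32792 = 262336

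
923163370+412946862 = 1336110232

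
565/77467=565/77467 = 0.01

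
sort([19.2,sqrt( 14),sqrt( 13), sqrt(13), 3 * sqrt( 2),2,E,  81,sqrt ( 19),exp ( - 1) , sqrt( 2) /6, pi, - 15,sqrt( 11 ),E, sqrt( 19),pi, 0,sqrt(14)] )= [-15,0, sqrt( 2)/6,exp( -1 ),2,E, E,pi,pi, sqrt( 11) , sqrt(13),sqrt(13), sqrt( 14), sqrt ( 14), 3 * sqrt(2),sqrt( 19),sqrt( 19 ),19.2, 81]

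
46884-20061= 26823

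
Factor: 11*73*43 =34529 = 11^1*43^1 *73^1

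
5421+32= 5453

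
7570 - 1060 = 6510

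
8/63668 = 2/15917 = 0.00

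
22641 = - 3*( - 7547)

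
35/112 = 5/16=0.31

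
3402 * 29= 98658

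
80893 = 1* 80893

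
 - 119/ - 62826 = 119/62826 = 0.00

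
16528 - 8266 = 8262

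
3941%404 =305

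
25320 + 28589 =53909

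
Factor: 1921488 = 2^4 * 3^1*40031^1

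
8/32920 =1/4115= 0.00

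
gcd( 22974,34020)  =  42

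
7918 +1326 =9244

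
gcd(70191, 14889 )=2127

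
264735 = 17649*15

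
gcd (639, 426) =213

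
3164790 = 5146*615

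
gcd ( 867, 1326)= 51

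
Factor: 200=2^3*5^2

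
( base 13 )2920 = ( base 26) 8kd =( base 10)5941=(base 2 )1011100110101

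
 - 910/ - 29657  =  910/29657 = 0.03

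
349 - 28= 321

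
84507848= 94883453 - 10375605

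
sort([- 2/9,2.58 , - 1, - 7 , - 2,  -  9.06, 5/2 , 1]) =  [-9.06, - 7, - 2,- 1 ,  -  2/9 , 1 , 5/2 , 2.58]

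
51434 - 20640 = 30794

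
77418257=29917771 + 47500486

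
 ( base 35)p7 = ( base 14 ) 470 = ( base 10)882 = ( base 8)1562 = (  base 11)732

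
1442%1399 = 43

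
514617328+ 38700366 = 553317694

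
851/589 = 851/589 = 1.44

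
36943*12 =443316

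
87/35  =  87/35 = 2.49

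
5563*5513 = 30668819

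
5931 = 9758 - 3827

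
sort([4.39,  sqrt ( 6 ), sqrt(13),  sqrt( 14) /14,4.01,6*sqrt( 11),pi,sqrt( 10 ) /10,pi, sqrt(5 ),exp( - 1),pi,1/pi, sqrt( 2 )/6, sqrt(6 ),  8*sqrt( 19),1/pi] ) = [sqrt(2)/6,sqrt( 14 ) /14,sqrt(10 ) /10, 1/pi,1/pi,exp(-1 ), sqrt (5), sqrt (6 ),sqrt ( 6 ),pi, pi,pi,sqrt( 13), 4.01,4.39,6*sqrt(11 ), 8*sqrt( 19)]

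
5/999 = 5/999 =0.01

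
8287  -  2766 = 5521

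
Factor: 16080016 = 2^4*47^1*21383^1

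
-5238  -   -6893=1655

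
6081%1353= 669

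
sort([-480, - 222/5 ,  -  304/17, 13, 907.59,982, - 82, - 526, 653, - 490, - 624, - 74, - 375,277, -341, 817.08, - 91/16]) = [ - 624, - 526, - 490, - 480, - 375, - 341 , - 82, - 74, - 222/5,  -  304/17, - 91/16, 13 , 277,653, 817.08 , 907.59, 982 ]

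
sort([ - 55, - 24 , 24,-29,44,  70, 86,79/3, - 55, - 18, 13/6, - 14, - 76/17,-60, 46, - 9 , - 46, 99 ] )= [ - 60, - 55,-55, - 46,-29, - 24, - 18,  -  14, -9, - 76/17, 13/6, 24,  79/3,44 , 46,70, 86,99]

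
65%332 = 65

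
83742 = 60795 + 22947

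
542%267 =8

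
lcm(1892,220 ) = 9460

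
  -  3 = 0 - 3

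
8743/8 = 1092 + 7/8 = 1092.88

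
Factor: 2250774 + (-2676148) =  - 425374 = - 2^1*17^1*12511^1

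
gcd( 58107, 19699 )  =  1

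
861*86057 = 74095077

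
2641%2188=453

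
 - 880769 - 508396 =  - 1389165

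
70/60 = 1 + 1/6 = 1.17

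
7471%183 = 151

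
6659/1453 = 6659/1453 = 4.58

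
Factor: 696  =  2^3*3^1 * 29^1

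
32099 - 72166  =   - 40067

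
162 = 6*27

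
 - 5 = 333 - 338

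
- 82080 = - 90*912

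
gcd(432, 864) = 432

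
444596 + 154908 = 599504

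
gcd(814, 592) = 74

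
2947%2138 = 809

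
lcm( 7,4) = 28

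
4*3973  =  15892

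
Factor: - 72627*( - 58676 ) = 4261461852 = 2^2*3^1*43^1*563^1 * 14669^1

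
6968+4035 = 11003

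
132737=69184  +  63553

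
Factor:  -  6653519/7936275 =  - 3^ ( -1 )*5^(-2 )*43^1*105817^(-1) * 154733^1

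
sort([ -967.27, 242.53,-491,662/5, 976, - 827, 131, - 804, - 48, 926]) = [ - 967.27, - 827, - 804, - 491, - 48, 131, 662/5, 242.53, 926,976]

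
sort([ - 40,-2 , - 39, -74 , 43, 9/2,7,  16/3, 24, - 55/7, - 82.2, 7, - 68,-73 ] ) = [-82.2,-74, - 73, - 68,  -  40, - 39,-55/7, - 2, 9/2, 16/3, 7 , 7,24,43]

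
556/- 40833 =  - 1 + 40277/40833  =  -  0.01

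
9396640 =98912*95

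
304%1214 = 304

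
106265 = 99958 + 6307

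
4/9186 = 2/4593  =  0.00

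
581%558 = 23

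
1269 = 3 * 423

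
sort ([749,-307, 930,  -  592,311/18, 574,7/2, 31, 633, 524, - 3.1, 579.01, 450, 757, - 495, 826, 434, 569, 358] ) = [ -592,  -  495, - 307,-3.1,7/2,311/18, 31,358, 434, 450, 524, 569,574,579.01, 633, 749, 757, 826,930] 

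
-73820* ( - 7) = 516740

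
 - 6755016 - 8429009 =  - 15184025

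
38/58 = 19/29 = 0.66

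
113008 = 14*8072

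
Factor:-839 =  - 839^1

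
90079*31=2792449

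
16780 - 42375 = - 25595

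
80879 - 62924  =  17955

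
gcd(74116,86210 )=2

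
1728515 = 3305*523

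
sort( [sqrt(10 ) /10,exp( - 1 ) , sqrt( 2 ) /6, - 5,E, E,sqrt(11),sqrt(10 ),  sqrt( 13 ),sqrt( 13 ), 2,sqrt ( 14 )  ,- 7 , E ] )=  [-7, - 5,sqrt (2 )/6,sqrt( 10) /10, exp( - 1),2,E , E,E,sqrt( 10),sqrt(11 ),  sqrt(13) , sqrt( 13),sqrt(14 ) ] 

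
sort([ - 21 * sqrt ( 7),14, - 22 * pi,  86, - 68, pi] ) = [ - 22 * pi,-68, - 21* sqrt( 7 ),pi,14,86 ]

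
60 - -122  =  182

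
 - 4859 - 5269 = -10128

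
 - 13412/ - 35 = 383 + 1/5  =  383.20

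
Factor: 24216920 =2^3*5^1*7^1 * 13^1  *  6653^1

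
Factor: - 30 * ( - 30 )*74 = 66600 = 2^3*3^2*5^2*37^1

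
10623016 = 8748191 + 1874825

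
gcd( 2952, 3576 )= 24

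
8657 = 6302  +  2355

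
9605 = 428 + 9177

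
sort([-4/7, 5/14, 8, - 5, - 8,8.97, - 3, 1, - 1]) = [ - 8,-5, - 3, - 1, - 4/7, 5/14, 1,8 , 8.97]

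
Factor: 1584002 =2^1*7^1*113143^1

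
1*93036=93036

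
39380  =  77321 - 37941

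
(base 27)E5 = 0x17f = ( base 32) BV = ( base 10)383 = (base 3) 112012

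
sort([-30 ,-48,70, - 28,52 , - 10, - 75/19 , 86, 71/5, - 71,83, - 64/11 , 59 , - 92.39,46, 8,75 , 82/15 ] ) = [  -  92.39 ,-71 , - 48,  -  30, -28, - 10, - 64/11,  -  75/19, 82/15,8, 71/5, 46, 52 , 59,70,75,83,  86 ] 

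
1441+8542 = 9983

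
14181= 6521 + 7660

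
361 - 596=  - 235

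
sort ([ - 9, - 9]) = [ -9,  -  9]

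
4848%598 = 64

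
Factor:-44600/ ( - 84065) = 2^3*5^1*17^ ( - 1)*23^( - 1)*43^ ( - 1 )*223^1 =8920/16813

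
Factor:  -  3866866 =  - 2^1*1933433^1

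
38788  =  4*9697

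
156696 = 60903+95793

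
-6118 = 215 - 6333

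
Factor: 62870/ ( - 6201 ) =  - 2^1*3^ ( - 2)*5^1*13^( - 1 ) * 53^( - 1)*6287^1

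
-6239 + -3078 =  - 9317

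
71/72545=71/72545 = 0.00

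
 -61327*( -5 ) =306635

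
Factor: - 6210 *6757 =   -  2^1*3^3*5^1*23^1*29^1 * 233^1=-  41960970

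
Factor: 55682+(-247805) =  -192123 = - 3^2 * 21347^1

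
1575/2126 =1575/2126 =0.74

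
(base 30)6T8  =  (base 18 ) 116e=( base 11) 4798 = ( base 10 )6278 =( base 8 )14206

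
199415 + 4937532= 5136947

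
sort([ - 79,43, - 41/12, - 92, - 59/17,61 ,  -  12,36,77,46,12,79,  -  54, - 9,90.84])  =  [ - 92, - 79, -54 , - 12, - 9, - 59/17, - 41/12,12,36, 43,46,61, 77,79 , 90.84 ] 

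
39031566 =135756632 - 96725066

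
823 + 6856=7679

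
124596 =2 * 62298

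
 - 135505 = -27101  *5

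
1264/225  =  5 + 139/225 = 5.62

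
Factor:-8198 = - 2^1*4099^1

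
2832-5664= - 2832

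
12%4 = 0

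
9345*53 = 495285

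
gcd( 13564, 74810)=2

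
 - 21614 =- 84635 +63021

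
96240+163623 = 259863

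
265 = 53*5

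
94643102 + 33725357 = 128368459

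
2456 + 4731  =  7187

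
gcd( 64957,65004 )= 1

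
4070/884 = 4 + 267/442 = 4.60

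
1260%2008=1260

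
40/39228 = 10/9807= 0.00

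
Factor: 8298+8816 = 2^1 * 43^1*199^1 = 17114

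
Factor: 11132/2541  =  2^2 * 3^( - 1 ) * 7^ ( - 1) * 23^1 = 92/21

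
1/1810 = 1/1810=0.00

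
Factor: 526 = 2^1*263^1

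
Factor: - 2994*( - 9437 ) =28254378 = 2^1*3^1 * 499^1*9437^1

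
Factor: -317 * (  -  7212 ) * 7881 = 2^2*3^2 * 37^1 * 71^1*317^1*601^1 = 18017573724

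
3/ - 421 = -1 + 418/421= -0.01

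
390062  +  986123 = 1376185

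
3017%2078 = 939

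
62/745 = 62/745 = 0.08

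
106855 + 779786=886641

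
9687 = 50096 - 40409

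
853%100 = 53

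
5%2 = 1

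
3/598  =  3/598 = 0.01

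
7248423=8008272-759849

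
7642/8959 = 7642/8959  =  0.85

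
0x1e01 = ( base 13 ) 365b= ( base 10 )7681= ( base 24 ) D81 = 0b1111000000001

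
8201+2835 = 11036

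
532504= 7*76072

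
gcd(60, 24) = 12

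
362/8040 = 181/4020 = 0.05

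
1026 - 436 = 590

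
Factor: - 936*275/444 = -2^1*3^1*5^2*11^1*13^1*37^(  -  1 ) = -21450/37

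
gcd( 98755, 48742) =1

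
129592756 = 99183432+30409324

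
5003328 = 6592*759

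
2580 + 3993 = 6573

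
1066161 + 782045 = 1848206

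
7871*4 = 31484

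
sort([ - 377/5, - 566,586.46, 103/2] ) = [ - 566, - 377/5,103/2 , 586.46]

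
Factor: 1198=2^1*599^1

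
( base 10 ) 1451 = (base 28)1NN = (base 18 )48b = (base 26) 23L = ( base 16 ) 5AB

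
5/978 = 5/978 = 0.01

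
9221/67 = 9221/67 = 137.63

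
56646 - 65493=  - 8847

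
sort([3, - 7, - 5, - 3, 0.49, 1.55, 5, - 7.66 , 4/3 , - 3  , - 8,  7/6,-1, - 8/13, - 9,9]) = [ - 9, - 8, - 7.66, - 7 , - 5, - 3, - 3, - 1, - 8/13,0.49,  7/6, 4/3, 1.55,3, 5,  9]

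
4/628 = 1/157= 0.01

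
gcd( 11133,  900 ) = 9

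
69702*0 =0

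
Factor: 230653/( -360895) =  - 5^( - 1 )*89^(-1)*811^( - 1) * 230653^1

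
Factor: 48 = 2^4*3^1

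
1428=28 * 51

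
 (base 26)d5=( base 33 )AD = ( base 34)A3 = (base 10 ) 343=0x157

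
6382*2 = 12764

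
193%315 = 193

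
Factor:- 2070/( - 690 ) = 3=3^1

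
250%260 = 250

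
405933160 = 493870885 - 87937725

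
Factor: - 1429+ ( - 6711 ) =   -  2^2 * 5^1*11^1*37^1 =- 8140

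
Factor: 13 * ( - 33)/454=-2^(-1 ) * 3^1*11^1 * 13^1 * 227^ ( - 1 )  =  -429/454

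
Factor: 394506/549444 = 2^(  -  1 )*3^1*101^1*211^( - 1) =303/422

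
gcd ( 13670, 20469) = 1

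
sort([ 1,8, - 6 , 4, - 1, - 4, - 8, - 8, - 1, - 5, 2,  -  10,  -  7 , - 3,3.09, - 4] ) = [ - 10,-8,-8, - 7, - 6, - 5,-4, - 4, - 3,-1,-1,1, 2,3.09,4,8]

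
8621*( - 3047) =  - 26268187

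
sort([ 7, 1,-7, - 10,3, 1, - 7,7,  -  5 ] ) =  [ - 10, - 7,-7,-5, 1, 1, 3,7, 7]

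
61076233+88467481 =149543714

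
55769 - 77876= - 22107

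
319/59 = 319/59 = 5.41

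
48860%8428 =6720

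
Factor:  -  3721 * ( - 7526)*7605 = 2^1* 3^2 *5^1*13^2 * 53^1 * 61^2*71^1 = 212972290830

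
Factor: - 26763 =-3^1*11^1 * 811^1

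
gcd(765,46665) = 765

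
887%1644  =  887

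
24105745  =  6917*3485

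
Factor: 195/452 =2^( - 2)*3^1*5^1*13^1*113^(-1 )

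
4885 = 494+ 4391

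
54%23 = 8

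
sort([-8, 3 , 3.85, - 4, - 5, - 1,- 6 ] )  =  [ - 8,-6,-5,- 4,- 1,3,3.85]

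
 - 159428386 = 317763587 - 477191973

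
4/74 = 2/37 = 0.05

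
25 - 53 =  - 28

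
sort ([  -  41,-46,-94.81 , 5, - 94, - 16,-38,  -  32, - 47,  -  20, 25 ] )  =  [ - 94.81, -94, - 47, -46, - 41,  -  38,  -  32, - 20,  -  16,5,25 ] 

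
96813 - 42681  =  54132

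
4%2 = 0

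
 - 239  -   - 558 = 319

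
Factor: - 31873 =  - 31873^1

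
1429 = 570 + 859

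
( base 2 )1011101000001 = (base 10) 5953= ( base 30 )6ID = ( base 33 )5fd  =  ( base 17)13A3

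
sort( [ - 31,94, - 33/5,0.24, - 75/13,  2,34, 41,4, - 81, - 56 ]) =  [ - 81, - 56,-31, - 33/5, - 75/13,0.24,2,4,34,  41, 94 ]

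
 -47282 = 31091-78373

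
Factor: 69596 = 2^2*127^1*137^1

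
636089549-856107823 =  - 220018274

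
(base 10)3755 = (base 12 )220B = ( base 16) EAB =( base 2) 111010101011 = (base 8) 7253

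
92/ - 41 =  - 3 + 31/41= -2.24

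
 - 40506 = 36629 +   -  77135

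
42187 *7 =295309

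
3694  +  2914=6608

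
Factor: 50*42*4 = 8400 =2^4*3^1*5^2*7^1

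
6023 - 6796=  - 773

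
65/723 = 65/723 = 0.09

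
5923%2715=493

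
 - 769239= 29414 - 798653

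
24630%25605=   24630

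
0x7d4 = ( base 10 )2004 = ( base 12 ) 11B0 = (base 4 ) 133110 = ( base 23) 3I3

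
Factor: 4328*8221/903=35580488/903= 2^3*3^( - 1 )*7^(- 1)*43^( - 1 )*541^1*8221^1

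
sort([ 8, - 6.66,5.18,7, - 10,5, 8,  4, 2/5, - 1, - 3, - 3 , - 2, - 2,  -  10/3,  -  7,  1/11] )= [ - 10, - 7,-6.66, - 10/3, - 3, - 3, - 2,-2, - 1,1/11,2/5, 4, 5,5.18, 7 , 8,8] 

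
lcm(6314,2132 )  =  164164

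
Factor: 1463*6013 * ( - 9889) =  - 7^2*11^2*19^1*29^1*31^1*859^1 = - 86993720891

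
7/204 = 7/204 = 0.03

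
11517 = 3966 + 7551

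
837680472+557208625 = 1394889097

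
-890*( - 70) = 62300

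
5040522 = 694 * 7263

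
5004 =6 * 834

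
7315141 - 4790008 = 2525133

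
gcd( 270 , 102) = 6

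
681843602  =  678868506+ 2975096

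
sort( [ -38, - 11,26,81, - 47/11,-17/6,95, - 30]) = [  -  38, - 30, - 11, - 47/11, - 17/6,26, 81,95 ] 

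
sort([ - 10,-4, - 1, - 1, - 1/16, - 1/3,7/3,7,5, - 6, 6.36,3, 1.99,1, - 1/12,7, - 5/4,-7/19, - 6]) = [  -  10,-6, - 6, - 4, - 5/4, - 1, - 1, - 7/19, - 1/3, - 1/12, - 1/16 , 1, 1.99,7/3, 3, 5, 6.36, 7,7]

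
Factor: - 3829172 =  - 2^2* 71^1*97^1* 139^1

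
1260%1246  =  14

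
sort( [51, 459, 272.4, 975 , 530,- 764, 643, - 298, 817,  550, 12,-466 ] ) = [ -764, -466 , - 298,  12, 51, 272.4 , 459,  530, 550, 643, 817, 975 ]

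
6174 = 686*9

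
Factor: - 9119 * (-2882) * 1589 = 2^1 * 7^1 * 11^2 * 131^1*227^1*829^1  =  41760442262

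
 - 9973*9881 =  - 98543213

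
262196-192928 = 69268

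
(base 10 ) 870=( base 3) 1012020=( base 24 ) 1c6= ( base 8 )1546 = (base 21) 1k9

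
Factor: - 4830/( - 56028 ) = 2^( - 1) * 5^1 * 29^(- 1)  =  5/58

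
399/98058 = 133/32686=0.00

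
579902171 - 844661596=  - 264759425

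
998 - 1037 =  - 39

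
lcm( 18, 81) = 162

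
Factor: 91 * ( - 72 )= - 2^3*3^2*7^1*13^1 = - 6552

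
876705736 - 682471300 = 194234436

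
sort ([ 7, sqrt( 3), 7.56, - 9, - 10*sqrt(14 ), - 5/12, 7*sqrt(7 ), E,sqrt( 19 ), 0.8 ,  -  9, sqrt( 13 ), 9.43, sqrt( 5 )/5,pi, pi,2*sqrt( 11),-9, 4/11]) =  [ - 10*  sqrt( 14), - 9, - 9, - 9, - 5/12,4/11, sqrt(5) /5, 0.8, sqrt( 3 ), E,  pi, pi,sqrt(13), sqrt(19 ),2*sqrt( 11),  7 , 7.56,9.43,7*sqrt( 7)]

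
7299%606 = 27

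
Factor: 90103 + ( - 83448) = 6655= 5^1*11^3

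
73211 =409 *179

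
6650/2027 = 6650/2027= 3.28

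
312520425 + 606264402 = 918784827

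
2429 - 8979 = - 6550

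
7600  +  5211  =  12811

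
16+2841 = 2857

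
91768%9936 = 2344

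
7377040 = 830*8888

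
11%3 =2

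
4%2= 0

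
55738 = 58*961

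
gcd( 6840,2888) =152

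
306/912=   51/152= 0.34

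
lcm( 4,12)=12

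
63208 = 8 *7901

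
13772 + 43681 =57453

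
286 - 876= - 590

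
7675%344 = 107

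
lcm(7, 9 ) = 63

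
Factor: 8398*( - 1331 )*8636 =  - 96530945368 = - 2^3*11^3*13^1*17^2*19^1 * 127^1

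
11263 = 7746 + 3517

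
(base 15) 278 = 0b1000110011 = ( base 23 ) 11B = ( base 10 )563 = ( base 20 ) 183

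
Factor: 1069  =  1069^1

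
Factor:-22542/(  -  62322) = 17^1*47^(  -  1) = 17/47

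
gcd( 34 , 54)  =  2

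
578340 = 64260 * 9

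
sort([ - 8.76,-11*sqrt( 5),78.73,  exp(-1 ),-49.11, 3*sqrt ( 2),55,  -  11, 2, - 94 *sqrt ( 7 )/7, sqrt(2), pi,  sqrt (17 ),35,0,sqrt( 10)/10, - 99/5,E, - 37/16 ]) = [ - 49.11, - 94*sqrt(7)/7,-11*sqrt(5), - 99/5, - 11, - 8.76, - 37/16 , 0, sqrt( 10) /10, exp( - 1), sqrt(2 ),2, E,pi  ,  sqrt(17 ), 3* sqrt( 2),35, 55, 78.73 ]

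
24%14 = 10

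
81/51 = 1 + 10/17 = 1.59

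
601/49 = 601/49 = 12.27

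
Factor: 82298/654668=41149/327334 = 2^(-1 )  *  7^( - 1 )* 103^( - 1 )*227^( - 1) * 41149^1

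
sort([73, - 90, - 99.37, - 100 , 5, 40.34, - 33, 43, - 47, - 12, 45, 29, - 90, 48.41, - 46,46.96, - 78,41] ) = [ - 100, - 99.37, - 90,-90, - 78, - 47,-46, - 33 , - 12, 5,  29, 40.34, 41,43,  45, 46.96, 48.41,73]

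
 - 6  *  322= - 1932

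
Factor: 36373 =36373^1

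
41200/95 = 433 + 13/19 = 433.68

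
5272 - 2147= 3125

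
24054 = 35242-11188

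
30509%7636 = 7601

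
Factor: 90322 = 2^1 * 45161^1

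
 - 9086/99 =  - 92 + 2/9 = - 91.78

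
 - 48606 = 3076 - 51682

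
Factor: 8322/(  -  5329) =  - 114/73 = -  2^1*3^1*19^1 * 73^( - 1)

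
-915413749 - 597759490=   -  1513173239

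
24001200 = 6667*3600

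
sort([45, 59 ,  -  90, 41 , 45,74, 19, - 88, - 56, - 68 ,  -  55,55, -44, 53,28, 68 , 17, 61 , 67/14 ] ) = [ - 90, - 88 , - 68,-56, -55, - 44,67/14,17, 19, 28, 41, 45,45, 53,55, 59,61, 68 , 74 ]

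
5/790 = 1/158 = 0.01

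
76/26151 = 76/26151 = 0.00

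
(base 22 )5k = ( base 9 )154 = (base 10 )130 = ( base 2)10000010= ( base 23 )5f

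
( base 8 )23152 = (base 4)2121222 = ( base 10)9834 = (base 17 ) 2008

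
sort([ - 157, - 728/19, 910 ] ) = [ - 157,- 728/19, 910]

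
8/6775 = 8/6775 = 0.00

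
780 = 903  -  123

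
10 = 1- - 9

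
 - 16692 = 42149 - 58841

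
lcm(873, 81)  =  7857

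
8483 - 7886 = 597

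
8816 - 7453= 1363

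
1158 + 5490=6648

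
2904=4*726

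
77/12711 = 77/12711 = 0.01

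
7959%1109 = 196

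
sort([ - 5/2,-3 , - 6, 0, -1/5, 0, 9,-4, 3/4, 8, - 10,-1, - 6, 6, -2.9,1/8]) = [ - 10,  -  6,- 6,-4, - 3, - 2.9, - 5/2, - 1, - 1/5 , 0, 0,1/8,3/4,6, 8, 9]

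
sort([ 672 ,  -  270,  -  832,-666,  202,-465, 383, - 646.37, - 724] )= [ - 832, - 724, - 666, - 646.37, - 465, - 270,202,383,672 ]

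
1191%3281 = 1191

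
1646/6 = 823/3 = 274.33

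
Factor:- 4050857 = -19^1*213203^1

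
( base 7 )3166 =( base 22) 274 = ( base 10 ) 1126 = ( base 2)10001100110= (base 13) 688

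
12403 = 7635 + 4768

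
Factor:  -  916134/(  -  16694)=458067/8347 = 3^1 * 17^( - 1)  *  107^1 *491^ ( - 1 )* 1427^1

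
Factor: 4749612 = 2^2*3^1 * 7^1*56543^1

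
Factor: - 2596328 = - 2^3*7^1*71^1*653^1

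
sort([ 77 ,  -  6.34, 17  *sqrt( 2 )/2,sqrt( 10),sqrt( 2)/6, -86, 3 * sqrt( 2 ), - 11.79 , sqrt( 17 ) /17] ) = [-86,-11.79, - 6.34, sqrt( 2 ) /6,sqrt( 17) /17, sqrt( 10), 3*sqrt( 2 ), 17 * sqrt( 2 ) /2,77]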